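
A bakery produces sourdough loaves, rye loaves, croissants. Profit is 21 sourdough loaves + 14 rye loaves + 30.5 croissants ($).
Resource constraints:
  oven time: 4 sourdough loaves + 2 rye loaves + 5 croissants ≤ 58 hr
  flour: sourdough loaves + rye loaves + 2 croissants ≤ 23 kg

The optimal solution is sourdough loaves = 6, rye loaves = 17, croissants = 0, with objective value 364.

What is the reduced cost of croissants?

-1

Check each constraint at x*: oven time 58/58 (tight); flour 23/23 (tight).
The binding rows give the dual system: 4·y_oven time + 1·y_flour = 21 and 2·y_oven time + 1·y_flour = 14.
→ y_oven time = 3.5 and y_flour = 7.
Reduced cost of croissants: c₃ − yᵀa₃ = 30.5 − (3.5·5 + 7·2) = 30.5 − 31.5 = -1.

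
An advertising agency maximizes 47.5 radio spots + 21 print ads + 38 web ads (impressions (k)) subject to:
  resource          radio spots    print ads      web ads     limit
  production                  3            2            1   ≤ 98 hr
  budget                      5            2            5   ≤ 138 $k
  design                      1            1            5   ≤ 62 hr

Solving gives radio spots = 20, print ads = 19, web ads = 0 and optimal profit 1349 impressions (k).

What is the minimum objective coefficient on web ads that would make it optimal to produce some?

42.5

Check each constraint at x*: production 98/98 (tight); budget 138/138 (tight); design 39/62 (slack 23).
Since design is not tight, its dual is 0.
From A_Bᵀ y = c: 3·y_production + 5·y_budget = 47.5; 2·y_production + 2·y_budget = 21.
Solving: y_production = 2.5, y_budget = 8.
web ads enters the basis when its profit ≥ yᵀa₃ = 2.5·1 + 8·5 = 42.5.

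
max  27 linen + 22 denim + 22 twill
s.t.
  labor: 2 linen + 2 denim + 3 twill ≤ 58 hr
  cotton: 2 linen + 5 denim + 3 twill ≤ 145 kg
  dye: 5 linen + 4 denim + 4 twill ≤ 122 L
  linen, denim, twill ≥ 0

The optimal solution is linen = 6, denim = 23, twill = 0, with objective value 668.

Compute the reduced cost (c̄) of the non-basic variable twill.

-1

At the optimum: labor uses 58 of 58 (binding); cotton uses 127 of 145 (slack = 18); dye uses 122 of 122 (binding).
By complementary slackness, y = 0 for the non-binding constraint.
Dual feasibility on the basic columns requires 2·y_labor + 5·y_dye = 27, 2·y_labor + 4·y_dye = 22.
Solving: y_labor = 1, y_dye = 5.
Reduced cost of twill: c₃ − yᵀa₃ = 22 − (1·3 + 5·4) = 22 − 23 = -1.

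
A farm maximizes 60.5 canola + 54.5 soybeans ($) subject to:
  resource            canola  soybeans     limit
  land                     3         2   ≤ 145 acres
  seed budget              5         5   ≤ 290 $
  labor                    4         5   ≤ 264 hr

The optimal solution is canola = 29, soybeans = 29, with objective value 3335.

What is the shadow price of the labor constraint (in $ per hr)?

Check each constraint at x*: land 145/145 (tight); seed budget 290/290 (tight); labor 261/264 (slack 3).
Since labor is not tight, its dual is 0.
The binding rows give the dual system: 3·y_land + 5·y_seed budget = 60.5 and 2·y_land + 5·y_seed budget = 54.5.
→ y_land = 6 and y_seed budget = 8.5.
Shadow price of labor = 0.

0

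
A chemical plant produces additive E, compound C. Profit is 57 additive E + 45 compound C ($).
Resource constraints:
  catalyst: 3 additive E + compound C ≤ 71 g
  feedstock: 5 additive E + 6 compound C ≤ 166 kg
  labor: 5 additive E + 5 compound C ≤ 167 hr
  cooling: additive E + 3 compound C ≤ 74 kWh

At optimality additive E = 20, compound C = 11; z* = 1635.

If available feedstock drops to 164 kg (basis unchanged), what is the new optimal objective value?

At the optimum: catalyst uses 71 of 71 (binding); feedstock uses 166 of 166 (binding); labor uses 155 of 167 (slack = 12); cooling uses 53 of 74 (slack = 21).
Since labor, cooling are not tight, their duals are 0.
Dual feasibility on the basic columns requires 3·y_catalyst + 5·y_feedstock = 57, 1·y_catalyst + 6·y_feedstock = 45.
Solving: y_catalyst = 9, y_feedstock = 6.
Δz = y_feedstock·Δb = 6 × (-2) = -12, so new z* = 1635 − 12 = 1623.

1623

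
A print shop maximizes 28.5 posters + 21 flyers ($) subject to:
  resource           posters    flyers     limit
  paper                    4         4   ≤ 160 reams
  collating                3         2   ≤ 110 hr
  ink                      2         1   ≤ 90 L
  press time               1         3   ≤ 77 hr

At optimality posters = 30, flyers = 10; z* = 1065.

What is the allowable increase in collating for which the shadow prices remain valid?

10

Binding constraints: paper, collating. The basis is B = [[4,4],[3,2]] with det -4.
Per unit increase in collating, x* moves by d = (1, -1).
The basis stays optimal until flyers reaches 0; allowable increase = 10 hr.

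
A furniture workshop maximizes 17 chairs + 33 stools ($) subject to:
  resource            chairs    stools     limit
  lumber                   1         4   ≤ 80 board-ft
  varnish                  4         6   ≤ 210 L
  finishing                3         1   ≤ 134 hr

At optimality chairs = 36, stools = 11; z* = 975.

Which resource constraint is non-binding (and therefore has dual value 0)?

lumber: 80/80 (binding)
varnish: 210/210 (binding)
finishing: 119/134 (slack 15)
By complementary slackness, a constraint with positive slack has shadow price 0 → finishing.

finishing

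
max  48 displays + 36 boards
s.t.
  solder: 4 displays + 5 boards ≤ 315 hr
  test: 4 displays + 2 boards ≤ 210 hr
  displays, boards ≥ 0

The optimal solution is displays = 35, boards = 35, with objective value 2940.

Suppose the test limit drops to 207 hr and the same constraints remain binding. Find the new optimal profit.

Check each constraint at x*: solder 315/315 (tight); test 210/210 (tight).
From A_Bᵀ y = c: 4·y_solder + 4·y_test = 48; 5·y_solder + 2·y_test = 36.
→ y_solder = 4 and y_test = 8.
Δz = y_test·Δb = 8 × (-3) = -24, so new z* = 2940 − 24 = 2916.

2916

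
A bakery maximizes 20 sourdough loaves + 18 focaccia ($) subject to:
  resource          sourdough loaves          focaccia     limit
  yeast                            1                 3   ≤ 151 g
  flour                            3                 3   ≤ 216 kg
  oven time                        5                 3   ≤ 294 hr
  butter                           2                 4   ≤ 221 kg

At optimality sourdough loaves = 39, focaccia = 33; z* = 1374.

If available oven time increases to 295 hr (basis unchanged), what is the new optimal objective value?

Binding: flour and oven time. Non-binding: yeast (13 unused), butter (11 unused).
Slack constraints have shadow price 0 (complementary slackness).
Dual feasibility on the basic columns requires 3·y_flour + 5·y_oven time = 20, 3·y_flour + 3·y_oven time = 18.
This yields shadow prices y_flour = 5, y_oven time = 1.
Δz = y_oven time·Δb = 1 × (1) = 1, so new z* = 1374 + 1 = 1375.

1375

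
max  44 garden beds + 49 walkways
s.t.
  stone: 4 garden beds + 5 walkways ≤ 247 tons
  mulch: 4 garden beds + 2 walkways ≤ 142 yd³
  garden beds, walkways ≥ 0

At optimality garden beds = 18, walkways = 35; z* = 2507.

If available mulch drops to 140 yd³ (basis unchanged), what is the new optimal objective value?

2503

Check each constraint at x*: stone 247/247 (tight); mulch 142/142 (tight).
Dual feasibility on the basic columns requires 4·y_stone + 4·y_mulch = 44, 5·y_stone + 2·y_mulch = 49.
This yields shadow prices y_stone = 9, y_mulch = 2.
Δz = y_mulch·Δb = 2 × (-2) = -4, so new z* = 2507 − 4 = 2503.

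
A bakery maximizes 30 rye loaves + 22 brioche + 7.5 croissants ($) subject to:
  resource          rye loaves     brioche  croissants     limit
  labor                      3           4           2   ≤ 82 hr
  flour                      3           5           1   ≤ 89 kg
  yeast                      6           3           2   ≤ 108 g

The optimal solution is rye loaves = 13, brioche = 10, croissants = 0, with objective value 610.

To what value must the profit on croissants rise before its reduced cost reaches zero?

10

At the optimum: labor uses 79 of 82 (slack = 3); flour uses 89 of 89 (binding); yeast uses 108 of 108 (binding).
Slack constraints have shadow price 0 (complementary slackness).
Dual feasibility on the basic columns requires 3·y_flour + 6·y_yeast = 30, 5·y_flour + 3·y_yeast = 22.
→ y_flour = 2 and y_yeast = 4.
croissants enters the basis when its profit ≥ yᵀa₃ = 2·1 + 4·2 = 10.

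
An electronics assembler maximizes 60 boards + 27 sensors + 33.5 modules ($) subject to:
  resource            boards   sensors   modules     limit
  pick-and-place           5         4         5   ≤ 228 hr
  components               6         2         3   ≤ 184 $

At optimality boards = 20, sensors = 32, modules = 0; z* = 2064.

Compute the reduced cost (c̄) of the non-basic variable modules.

At the optimum: pick-and-place uses 228 of 228 (binding); components uses 184 of 184 (binding).
From A_Bᵀ y = c: 5·y_pick-and-place + 6·y_components = 60; 4·y_pick-and-place + 2·y_components = 27.
This yields shadow prices y_pick-and-place = 3, y_components = 7.5.
Reduced cost of modules: c₃ − yᵀa₃ = 33.5 − (3·5 + 7.5·3) = 33.5 − 37.5 = -4.

-4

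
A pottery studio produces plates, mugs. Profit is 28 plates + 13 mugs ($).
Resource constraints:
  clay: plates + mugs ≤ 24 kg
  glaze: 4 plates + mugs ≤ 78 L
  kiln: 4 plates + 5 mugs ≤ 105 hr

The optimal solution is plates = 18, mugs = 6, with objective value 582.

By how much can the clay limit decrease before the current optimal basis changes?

4.5

Binding constraints: clay, glaze. The basis is B = [[1,1],[4,1]] with det -3.
Per unit decrease in clay, x* moves by d = (0.3333, -1.3333).
The basis stays optimal until mugs reaches 0; allowable decrease = 4.5 kg.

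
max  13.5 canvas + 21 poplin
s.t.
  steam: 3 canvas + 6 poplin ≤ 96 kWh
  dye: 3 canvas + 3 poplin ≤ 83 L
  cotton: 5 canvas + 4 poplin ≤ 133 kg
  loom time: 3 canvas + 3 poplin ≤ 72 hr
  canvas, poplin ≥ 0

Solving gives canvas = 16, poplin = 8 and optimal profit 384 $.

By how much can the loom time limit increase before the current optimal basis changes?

Binding constraints: steam, loom time. The basis is B = [[3,6],[3,3]] with det -9.
Per unit increase in loom time, x* moves by d = (0.6667, -0.3333).
The basis stays optimal until cotton becomes binding; allowable increase = 10.5 hr.

10.5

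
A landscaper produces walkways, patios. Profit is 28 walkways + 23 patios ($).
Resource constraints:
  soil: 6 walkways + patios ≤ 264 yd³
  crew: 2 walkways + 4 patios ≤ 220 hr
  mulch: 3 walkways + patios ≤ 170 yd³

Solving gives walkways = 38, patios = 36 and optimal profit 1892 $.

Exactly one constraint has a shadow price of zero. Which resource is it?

mulch

soil: 264/264 (binding)
crew: 220/220 (binding)
mulch: 150/170 (slack 20)
By complementary slackness, a constraint with positive slack has shadow price 0 → mulch.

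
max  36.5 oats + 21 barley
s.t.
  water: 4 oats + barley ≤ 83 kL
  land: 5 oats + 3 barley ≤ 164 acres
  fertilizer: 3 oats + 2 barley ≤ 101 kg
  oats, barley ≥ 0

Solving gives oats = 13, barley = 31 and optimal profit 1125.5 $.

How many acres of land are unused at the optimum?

land used = 5·13 + 3·31 = 158; slack = 164 − 158 = 6.

6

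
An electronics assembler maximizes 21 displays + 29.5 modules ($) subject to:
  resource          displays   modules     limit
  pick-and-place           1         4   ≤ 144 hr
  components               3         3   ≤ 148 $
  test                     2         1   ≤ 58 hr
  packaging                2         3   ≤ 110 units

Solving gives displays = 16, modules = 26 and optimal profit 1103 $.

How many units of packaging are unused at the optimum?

0

packaging used = 2·16 + 3·26 = 110; slack = 110 − 110 = 0.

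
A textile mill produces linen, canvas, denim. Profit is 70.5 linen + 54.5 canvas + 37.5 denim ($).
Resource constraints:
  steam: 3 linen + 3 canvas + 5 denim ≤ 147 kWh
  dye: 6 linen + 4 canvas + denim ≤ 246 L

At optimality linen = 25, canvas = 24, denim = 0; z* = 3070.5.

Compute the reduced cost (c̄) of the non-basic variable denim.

At the optimum: steam uses 147 of 147 (binding); dye uses 246 of 246 (binding).
The binding rows give the dual system: 3·y_steam + 6·y_dye = 70.5 and 3·y_steam + 4·y_dye = 54.5.
This yields shadow prices y_steam = 7.5, y_dye = 8.
Reduced cost of denim: c₃ − yᵀa₃ = 37.5 − (7.5·5 + 8·1) = 37.5 − 45.5 = -8.

-8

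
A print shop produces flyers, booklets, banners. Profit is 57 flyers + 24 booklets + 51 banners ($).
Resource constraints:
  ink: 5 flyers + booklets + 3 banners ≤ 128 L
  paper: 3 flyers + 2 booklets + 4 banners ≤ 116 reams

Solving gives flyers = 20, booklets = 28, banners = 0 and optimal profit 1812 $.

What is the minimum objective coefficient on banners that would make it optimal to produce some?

54

Check each constraint at x*: ink 128/128 (tight); paper 116/116 (tight).
From A_Bᵀ y = c: 5·y_ink + 3·y_paper = 57; 1·y_ink + 2·y_paper = 24.
This yields shadow prices y_ink = 6, y_paper = 9.
banners enters the basis when its profit ≥ yᵀa₃ = 6·3 + 9·4 = 54.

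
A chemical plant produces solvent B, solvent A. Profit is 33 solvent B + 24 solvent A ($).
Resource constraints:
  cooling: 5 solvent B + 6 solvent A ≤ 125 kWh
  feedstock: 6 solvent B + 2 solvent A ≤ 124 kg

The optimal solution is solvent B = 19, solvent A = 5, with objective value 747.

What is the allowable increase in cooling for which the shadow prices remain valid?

247

Binding constraints: cooling, feedstock. The basis is B = [[5,6],[6,2]] with det -26.
Per unit increase in cooling, x* moves by d = (-0.0769, 0.2308).
The basis stays optimal until solvent B reaches 0; allowable increase = 247 kWh.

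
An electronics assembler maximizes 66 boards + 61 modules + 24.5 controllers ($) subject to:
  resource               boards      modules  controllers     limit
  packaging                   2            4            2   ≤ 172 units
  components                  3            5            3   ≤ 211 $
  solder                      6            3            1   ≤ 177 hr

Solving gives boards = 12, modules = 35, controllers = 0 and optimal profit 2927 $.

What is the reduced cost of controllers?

Binding: components and solder. Non-binding: packaging (8 unused).
Since packaging is not tight, its dual is 0.
The binding rows give the dual system: 3·y_components + 6·y_solder = 66 and 5·y_components + 3·y_solder = 61.
Solving: y_components = 8, y_solder = 7.
Reduced cost of controllers: c₃ − yᵀa₃ = 24.5 − (8·3 + 7·1) = 24.5 − 31 = -6.5.

-6.5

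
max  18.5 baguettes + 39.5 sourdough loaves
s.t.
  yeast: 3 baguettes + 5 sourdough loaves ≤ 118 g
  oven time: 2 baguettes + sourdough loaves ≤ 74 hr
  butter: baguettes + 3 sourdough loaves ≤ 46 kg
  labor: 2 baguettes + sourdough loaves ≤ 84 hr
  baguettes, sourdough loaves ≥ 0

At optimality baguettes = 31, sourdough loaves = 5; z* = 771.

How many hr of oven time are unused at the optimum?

oven time used = 2·31 + 1·5 = 67; slack = 74 − 67 = 7.

7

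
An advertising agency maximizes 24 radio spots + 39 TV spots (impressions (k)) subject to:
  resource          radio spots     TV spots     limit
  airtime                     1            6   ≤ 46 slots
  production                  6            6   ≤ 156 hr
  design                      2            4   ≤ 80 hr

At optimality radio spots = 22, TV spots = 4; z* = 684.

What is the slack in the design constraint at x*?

design used = 2·22 + 4·4 = 60; slack = 80 − 60 = 20.

20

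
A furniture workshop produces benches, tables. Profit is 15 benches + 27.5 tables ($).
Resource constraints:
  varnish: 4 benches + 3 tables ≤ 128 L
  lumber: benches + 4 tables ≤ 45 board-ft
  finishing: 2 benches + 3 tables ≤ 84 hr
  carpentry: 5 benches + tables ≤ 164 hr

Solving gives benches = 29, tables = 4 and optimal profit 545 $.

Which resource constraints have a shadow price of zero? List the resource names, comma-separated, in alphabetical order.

carpentry, finishing

varnish: 128/128 (binding)
lumber: 45/45 (binding)
finishing: 70/84 (slack 14)
carpentry: 149/164 (slack 15)
By complementary slackness, a constraint with positive slack has shadow price 0 → carpentry, finishing.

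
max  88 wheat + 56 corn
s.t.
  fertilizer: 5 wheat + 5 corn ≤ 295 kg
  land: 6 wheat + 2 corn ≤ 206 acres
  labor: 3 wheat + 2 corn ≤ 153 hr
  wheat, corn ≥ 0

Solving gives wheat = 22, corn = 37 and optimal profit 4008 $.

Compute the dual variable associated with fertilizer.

8

Binding: fertilizer and land. Non-binding: labor (13 unused).
By complementary slackness, y = 0 for the non-binding constraint.
The binding rows give the dual system: 5·y_fertilizer + 6·y_land = 88 and 5·y_fertilizer + 2·y_land = 56.
Solving: y_fertilizer = 8, y_land = 8.
Shadow price of fertilizer = 8.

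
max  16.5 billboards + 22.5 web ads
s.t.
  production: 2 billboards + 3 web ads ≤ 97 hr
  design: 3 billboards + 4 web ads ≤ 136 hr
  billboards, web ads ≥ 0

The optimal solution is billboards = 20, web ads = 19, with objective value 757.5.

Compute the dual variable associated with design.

4.5

At the optimum: production uses 97 of 97 (binding); design uses 136 of 136 (binding).
Dual feasibility on the basic columns requires 2·y_production + 3·y_design = 16.5, 3·y_production + 4·y_design = 22.5.
This yields shadow prices y_production = 1.5, y_design = 4.5.
Shadow price of design = 4.5.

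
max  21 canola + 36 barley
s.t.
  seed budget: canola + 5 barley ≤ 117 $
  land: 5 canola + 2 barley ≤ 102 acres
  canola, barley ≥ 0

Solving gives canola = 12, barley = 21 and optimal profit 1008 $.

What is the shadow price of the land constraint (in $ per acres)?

3

At the optimum: seed budget uses 117 of 117 (binding); land uses 102 of 102 (binding).
From A_Bᵀ y = c: 1·y_seed budget + 5·y_land = 21; 5·y_seed budget + 2·y_land = 36.
→ y_seed budget = 6 and y_land = 3.
Shadow price of land = 3.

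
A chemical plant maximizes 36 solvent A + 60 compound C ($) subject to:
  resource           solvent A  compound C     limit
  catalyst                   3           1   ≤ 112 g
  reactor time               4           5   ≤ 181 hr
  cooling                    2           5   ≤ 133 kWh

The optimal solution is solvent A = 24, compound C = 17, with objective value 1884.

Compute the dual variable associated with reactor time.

Check each constraint at x*: catalyst 89/112 (slack 23); reactor time 181/181 (tight); cooling 133/133 (tight).
Slack constraints have shadow price 0 (complementary slackness).
Dual feasibility on the basic columns requires 4·y_reactor time + 2·y_cooling = 36, 5·y_reactor time + 5·y_cooling = 60.
→ y_reactor time = 6 and y_cooling = 6.
Shadow price of reactor time = 6.

6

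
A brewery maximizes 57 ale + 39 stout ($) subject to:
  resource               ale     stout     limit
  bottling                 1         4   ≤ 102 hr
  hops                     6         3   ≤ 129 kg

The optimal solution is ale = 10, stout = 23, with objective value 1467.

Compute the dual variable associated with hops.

9

Check each constraint at x*: bottling 102/102 (tight); hops 129/129 (tight).
From A_Bᵀ y = c: 1·y_bottling + 6·y_hops = 57; 4·y_bottling + 3·y_hops = 39.
This yields shadow prices y_bottling = 3, y_hops = 9.
Shadow price of hops = 9.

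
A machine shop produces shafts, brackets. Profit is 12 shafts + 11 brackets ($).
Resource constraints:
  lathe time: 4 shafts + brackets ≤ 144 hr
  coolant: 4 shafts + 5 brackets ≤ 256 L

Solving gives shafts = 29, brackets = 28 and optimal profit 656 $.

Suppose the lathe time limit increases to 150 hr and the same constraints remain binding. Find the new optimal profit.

662

Both lathe time and coolant are binding at x*.
Dual feasibility on the basic columns requires 4·y_lathe time + 4·y_coolant = 12, 1·y_lathe time + 5·y_coolant = 11.
→ y_lathe time = 1 and y_coolant = 2.
Δz = y_lathe time·Δb = 1 × (6) = 6, so new z* = 656 + 6 = 662.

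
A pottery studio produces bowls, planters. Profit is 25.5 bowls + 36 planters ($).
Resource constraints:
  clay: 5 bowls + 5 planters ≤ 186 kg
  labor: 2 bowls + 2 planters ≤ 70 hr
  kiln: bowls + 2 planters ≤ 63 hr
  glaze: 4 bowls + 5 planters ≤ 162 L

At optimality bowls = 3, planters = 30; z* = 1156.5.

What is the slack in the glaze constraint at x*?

0

glaze used = 4·3 + 5·30 = 162; slack = 162 − 162 = 0.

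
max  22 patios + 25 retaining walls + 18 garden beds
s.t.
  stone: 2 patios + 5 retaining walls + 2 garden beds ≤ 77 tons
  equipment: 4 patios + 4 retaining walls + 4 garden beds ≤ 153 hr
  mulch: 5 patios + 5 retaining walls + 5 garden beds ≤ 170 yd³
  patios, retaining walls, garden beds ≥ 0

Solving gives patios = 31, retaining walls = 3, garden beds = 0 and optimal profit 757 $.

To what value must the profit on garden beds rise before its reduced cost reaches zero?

Binding: stone and mulch. Non-binding: equipment (17 unused).
By complementary slackness, y = 0 for the non-binding constraint.
From A_Bᵀ y = c: 2·y_stone + 5·y_mulch = 22; 5·y_stone + 5·y_mulch = 25.
This yields shadow prices y_stone = 1, y_mulch = 4.
garden beds enters the basis when its profit ≥ yᵀa₃ = 1·2 + 4·5 = 22.

22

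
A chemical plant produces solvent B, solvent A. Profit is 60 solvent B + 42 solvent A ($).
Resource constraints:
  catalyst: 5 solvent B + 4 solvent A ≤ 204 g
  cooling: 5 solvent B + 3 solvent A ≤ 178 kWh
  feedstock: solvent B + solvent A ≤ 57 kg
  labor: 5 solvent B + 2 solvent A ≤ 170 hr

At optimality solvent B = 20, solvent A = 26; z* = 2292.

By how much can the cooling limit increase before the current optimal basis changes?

Binding constraints: catalyst, cooling. The basis is B = [[5,4],[5,3]] with det -5.
Per unit increase in cooling, x* moves by d = (0.8, -1).
The basis stays optimal until labor becomes binding; allowable increase = 9 kWh.

9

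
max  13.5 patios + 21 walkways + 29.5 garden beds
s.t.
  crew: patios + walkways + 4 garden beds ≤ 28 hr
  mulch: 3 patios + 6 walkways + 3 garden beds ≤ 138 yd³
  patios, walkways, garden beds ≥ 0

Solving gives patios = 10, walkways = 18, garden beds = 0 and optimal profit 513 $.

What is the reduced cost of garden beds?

-2

At the optimum: crew uses 28 of 28 (binding); mulch uses 138 of 138 (binding).
Dual feasibility on the basic columns requires 1·y_crew + 3·y_mulch = 13.5, 1·y_crew + 6·y_mulch = 21.
Solving: y_crew = 6, y_mulch = 2.5.
Reduced cost of garden beds: c₃ − yᵀa₃ = 29.5 − (6·4 + 2.5·3) = 29.5 − 31.5 = -2.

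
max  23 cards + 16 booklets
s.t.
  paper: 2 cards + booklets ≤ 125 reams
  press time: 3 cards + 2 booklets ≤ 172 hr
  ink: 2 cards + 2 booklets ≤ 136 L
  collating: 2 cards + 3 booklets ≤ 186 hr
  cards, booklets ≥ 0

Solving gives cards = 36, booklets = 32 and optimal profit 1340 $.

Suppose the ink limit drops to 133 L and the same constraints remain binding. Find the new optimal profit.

1337

Binding: press time and ink. Non-binding: paper (21 unused), collating (18 unused).
By complementary slackness, y = 0 for the non-binding constraints.
From A_Bᵀ y = c: 3·y_press time + 2·y_ink = 23; 2·y_press time + 2·y_ink = 16.
This yields shadow prices y_press time = 7, y_ink = 1.
Δz = y_ink·Δb = 1 × (-3) = -3, so new z* = 1340 − 3 = 1337.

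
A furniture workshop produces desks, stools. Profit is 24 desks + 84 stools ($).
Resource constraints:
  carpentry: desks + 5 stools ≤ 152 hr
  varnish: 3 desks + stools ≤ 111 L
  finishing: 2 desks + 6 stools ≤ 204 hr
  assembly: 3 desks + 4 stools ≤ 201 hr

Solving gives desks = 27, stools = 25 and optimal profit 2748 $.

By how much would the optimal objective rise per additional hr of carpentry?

At the optimum: carpentry uses 152 of 152 (binding); varnish uses 106 of 111 (slack = 5); finishing uses 204 of 204 (binding); assembly uses 181 of 201 (slack = 20).
By complementary slackness, y = 0 for the non-binding constraints.
The binding rows give the dual system: 1·y_carpentry + 2·y_finishing = 24 and 5·y_carpentry + 6·y_finishing = 84.
Solving: y_carpentry = 6, y_finishing = 9.
Shadow price of carpentry = 6.

6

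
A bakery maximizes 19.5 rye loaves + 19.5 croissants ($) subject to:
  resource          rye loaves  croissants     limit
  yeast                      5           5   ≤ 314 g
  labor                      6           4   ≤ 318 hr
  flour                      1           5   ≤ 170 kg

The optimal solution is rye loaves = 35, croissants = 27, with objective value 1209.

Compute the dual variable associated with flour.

At the optimum: yeast uses 310 of 314 (slack = 4); labor uses 318 of 318 (binding); flour uses 170 of 170 (binding).
By complementary slackness, y = 0 for the non-binding constraint.
From A_Bᵀ y = c: 6·y_labor + 1·y_flour = 19.5; 4·y_labor + 5·y_flour = 19.5.
Solving: y_labor = 3, y_flour = 1.5.
Shadow price of flour = 1.5.

1.5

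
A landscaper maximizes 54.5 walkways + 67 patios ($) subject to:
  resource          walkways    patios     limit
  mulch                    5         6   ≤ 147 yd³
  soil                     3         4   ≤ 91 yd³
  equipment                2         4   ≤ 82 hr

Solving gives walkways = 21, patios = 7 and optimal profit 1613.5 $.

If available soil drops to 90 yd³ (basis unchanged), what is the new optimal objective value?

Binding: mulch and soil. Non-binding: equipment (12 unused).
By complementary slackness, y = 0 for the non-binding constraint.
Dual feasibility on the basic columns requires 5·y_mulch + 3·y_soil = 54.5, 6·y_mulch + 4·y_soil = 67.
This yields shadow prices y_mulch = 8.5, y_soil = 4.
Δz = y_soil·Δb = 4 × (-1) = -4, so new z* = 1613.5 − 4 = 1609.5.

1609.5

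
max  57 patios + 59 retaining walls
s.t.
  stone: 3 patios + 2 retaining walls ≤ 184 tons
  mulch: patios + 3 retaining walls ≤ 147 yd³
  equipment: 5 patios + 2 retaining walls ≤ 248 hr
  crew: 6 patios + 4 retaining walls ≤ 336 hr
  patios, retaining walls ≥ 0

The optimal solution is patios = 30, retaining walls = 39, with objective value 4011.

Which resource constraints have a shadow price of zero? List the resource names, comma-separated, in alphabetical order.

stone: 168/184 (slack 16)
mulch: 147/147 (binding)
equipment: 228/248 (slack 20)
crew: 336/336 (binding)
By complementary slackness, a constraint with positive slack has shadow price 0 → equipment, stone.

equipment, stone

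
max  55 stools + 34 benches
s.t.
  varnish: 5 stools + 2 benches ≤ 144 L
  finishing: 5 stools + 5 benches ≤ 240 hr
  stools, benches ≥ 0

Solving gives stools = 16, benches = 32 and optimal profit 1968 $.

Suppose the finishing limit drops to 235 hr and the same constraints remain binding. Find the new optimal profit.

1948

Check each constraint at x*: varnish 144/144 (tight); finishing 240/240 (tight).
Dual feasibility on the basic columns requires 5·y_varnish + 5·y_finishing = 55, 2·y_varnish + 5·y_finishing = 34.
→ y_varnish = 7 and y_finishing = 4.
Δz = y_finishing·Δb = 4 × (-5) = -20, so new z* = 1968 − 20 = 1948.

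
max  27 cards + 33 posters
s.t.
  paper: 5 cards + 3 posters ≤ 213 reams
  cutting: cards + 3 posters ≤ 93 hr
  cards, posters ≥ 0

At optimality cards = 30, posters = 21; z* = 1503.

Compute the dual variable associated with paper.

Check each constraint at x*: paper 213/213 (tight); cutting 93/93 (tight).
Dual feasibility on the basic columns requires 5·y_paper + 1·y_cutting = 27, 3·y_paper + 3·y_cutting = 33.
This yields shadow prices y_paper = 4, y_cutting = 7.
Shadow price of paper = 4.

4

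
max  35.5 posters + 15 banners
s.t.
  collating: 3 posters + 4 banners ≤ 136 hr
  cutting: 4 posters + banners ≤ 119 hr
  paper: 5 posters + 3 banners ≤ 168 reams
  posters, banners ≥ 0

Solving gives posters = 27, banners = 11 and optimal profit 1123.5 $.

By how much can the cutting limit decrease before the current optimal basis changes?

Binding constraints: cutting, paper. The basis is B = [[4,1],[5,3]] with det 7.
Per unit decrease in cutting, x* moves by d = (-0.4286, 0.7143).
The basis stays optimal until collating becomes binding; allowable decrease = 7 hr.

7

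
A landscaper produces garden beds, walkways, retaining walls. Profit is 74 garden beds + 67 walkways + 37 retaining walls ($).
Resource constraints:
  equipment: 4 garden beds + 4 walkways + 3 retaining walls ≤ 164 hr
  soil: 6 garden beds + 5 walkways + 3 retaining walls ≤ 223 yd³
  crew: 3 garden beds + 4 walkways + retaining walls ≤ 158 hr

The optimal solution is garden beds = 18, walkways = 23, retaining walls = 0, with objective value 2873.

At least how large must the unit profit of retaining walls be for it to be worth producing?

Binding: equipment and soil. Non-binding: crew (12 unused).
By complementary slackness, y = 0 for the non-binding constraint.
The binding rows give the dual system: 4·y_equipment + 6·y_soil = 74 and 4·y_equipment + 5·y_soil = 67.
This yields shadow prices y_equipment = 8, y_soil = 7.
retaining walls enters the basis when its profit ≥ yᵀa₃ = 8·3 + 7·3 = 45.

45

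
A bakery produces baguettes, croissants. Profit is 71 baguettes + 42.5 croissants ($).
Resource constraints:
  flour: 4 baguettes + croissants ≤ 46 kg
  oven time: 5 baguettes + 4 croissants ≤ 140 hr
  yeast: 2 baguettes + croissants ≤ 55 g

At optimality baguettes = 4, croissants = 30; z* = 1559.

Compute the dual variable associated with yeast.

0

At the optimum: flour uses 46 of 46 (binding); oven time uses 140 of 140 (binding); yeast uses 38 of 55 (slack = 17).
Slack constraints have shadow price 0 (complementary slackness).
The binding rows give the dual system: 4·y_flour + 5·y_oven time = 71 and 1·y_flour + 4·y_oven time = 42.5.
This yields shadow prices y_flour = 6.5, y_oven time = 9.
Shadow price of yeast = 0.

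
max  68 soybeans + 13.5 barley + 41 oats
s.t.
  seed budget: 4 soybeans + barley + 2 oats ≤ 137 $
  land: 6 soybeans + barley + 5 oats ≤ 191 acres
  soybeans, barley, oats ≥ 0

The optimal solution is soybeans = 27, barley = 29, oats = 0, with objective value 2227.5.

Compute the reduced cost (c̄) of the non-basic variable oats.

Check each constraint at x*: seed budget 137/137 (tight); land 191/191 (tight).
The binding rows give the dual system: 4·y_seed budget + 6·y_land = 68 and 1·y_seed budget + 1·y_land = 13.5.
This yields shadow prices y_seed budget = 6.5, y_land = 7.
Reduced cost of oats: c₃ − yᵀa₃ = 41 − (6.5·2 + 7·5) = 41 − 48 = -7.

-7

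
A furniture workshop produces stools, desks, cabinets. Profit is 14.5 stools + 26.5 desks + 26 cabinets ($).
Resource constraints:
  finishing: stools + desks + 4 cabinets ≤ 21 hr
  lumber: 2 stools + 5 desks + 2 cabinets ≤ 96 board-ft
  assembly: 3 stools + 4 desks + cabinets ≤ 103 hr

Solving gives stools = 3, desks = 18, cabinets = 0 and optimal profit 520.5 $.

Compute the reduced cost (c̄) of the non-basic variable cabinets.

-8

At the optimum: finishing uses 21 of 21 (binding); lumber uses 96 of 96 (binding); assembly uses 81 of 103 (slack = 22).
Since assembly is not tight, its dual is 0.
The binding rows give the dual system: 1·y_finishing + 2·y_lumber = 14.5 and 1·y_finishing + 5·y_lumber = 26.5.
Solving: y_finishing = 6.5, y_lumber = 4.
Reduced cost of cabinets: c₃ − yᵀa₃ = 26 − (6.5·4 + 4·2) = 26 − 34 = -8.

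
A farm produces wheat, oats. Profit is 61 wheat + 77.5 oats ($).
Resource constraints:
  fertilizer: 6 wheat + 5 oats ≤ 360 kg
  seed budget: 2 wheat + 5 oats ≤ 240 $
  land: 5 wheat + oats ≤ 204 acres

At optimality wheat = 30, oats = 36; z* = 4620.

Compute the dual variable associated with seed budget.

8

At the optimum: fertilizer uses 360 of 360 (binding); seed budget uses 240 of 240 (binding); land uses 186 of 204 (slack = 18).
By complementary slackness, y = 0 for the non-binding constraint.
From A_Bᵀ y = c: 6·y_fertilizer + 2·y_seed budget = 61; 5·y_fertilizer + 5·y_seed budget = 77.5.
Solving: y_fertilizer = 7.5, y_seed budget = 8.
Shadow price of seed budget = 8.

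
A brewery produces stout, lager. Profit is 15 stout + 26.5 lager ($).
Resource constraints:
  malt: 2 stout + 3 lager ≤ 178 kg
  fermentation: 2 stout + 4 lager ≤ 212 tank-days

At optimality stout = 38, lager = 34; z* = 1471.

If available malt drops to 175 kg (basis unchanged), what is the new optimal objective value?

1460.5

At the optimum: malt uses 178 of 178 (binding); fermentation uses 212 of 212 (binding).
The binding rows give the dual system: 2·y_malt + 2·y_fermentation = 15 and 3·y_malt + 4·y_fermentation = 26.5.
Solving: y_malt = 3.5, y_fermentation = 4.
Δz = y_malt·Δb = 3.5 × (-3) = -10.5, so new z* = 1471 − 10.5 = 1460.5.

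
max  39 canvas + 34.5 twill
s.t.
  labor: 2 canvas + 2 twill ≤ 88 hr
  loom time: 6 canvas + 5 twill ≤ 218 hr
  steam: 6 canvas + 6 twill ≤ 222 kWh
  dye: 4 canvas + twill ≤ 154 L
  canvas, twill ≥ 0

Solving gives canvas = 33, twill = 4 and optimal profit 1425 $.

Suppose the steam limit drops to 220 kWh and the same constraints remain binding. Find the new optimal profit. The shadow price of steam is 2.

1421

Δb = -2, so new z* = 1425 + (2)·(-2) = 1425 − 4 = 1421.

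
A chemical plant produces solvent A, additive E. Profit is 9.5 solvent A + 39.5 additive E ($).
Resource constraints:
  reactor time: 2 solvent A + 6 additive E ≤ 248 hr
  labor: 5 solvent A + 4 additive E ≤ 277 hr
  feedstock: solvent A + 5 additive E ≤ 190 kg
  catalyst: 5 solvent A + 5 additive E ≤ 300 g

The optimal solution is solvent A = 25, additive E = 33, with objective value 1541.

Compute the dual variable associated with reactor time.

Binding: reactor time and feedstock. Non-binding: labor (20 unused), catalyst (10 unused).
By complementary slackness, y = 0 for the non-binding constraints.
The binding rows give the dual system: 2·y_reactor time + 1·y_feedstock = 9.5 and 6·y_reactor time + 5·y_feedstock = 39.5.
→ y_reactor time = 2 and y_feedstock = 5.5.
Shadow price of reactor time = 2.

2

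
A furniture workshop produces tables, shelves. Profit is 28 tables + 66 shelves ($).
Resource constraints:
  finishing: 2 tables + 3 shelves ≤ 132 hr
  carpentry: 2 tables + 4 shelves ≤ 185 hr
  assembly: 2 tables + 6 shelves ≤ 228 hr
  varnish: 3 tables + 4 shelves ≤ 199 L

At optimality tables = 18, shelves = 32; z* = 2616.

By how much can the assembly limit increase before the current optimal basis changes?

36

Binding constraints: finishing, assembly. The basis is B = [[2,3],[2,6]] with det 6.
Per unit increase in assembly, x* moves by d = (-0.5, 0.3333).
The basis stays optimal until tables reaches 0; allowable increase = 36 hr.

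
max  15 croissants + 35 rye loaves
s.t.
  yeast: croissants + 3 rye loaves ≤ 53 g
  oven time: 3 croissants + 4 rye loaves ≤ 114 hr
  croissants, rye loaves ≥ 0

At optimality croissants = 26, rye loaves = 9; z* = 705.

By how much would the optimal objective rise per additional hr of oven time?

2

At the optimum: yeast uses 53 of 53 (binding); oven time uses 114 of 114 (binding).
The binding rows give the dual system: 1·y_yeast + 3·y_oven time = 15 and 3·y_yeast + 4·y_oven time = 35.
This yields shadow prices y_yeast = 9, y_oven time = 2.
Shadow price of oven time = 2.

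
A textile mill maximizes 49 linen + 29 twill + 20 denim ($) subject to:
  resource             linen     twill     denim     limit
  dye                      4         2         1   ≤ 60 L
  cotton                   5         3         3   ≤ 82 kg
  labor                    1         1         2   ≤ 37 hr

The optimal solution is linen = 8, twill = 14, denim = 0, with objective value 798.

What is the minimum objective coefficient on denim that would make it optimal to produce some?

Check each constraint at x*: dye 60/60 (tight); cotton 82/82 (tight); labor 22/37 (slack 15).
By complementary slackness, y = 0 for the non-binding constraint.
From A_Bᵀ y = c: 4·y_dye + 5·y_cotton = 49; 2·y_dye + 3·y_cotton = 29.
Solving: y_dye = 1, y_cotton = 9.
denim enters the basis when its profit ≥ yᵀa₃ = 1·1 + 9·3 = 28.

28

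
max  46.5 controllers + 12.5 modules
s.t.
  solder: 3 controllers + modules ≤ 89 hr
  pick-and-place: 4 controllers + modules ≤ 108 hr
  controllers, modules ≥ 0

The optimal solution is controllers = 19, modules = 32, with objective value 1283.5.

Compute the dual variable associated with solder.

3.5

At the optimum: solder uses 89 of 89 (binding); pick-and-place uses 108 of 108 (binding).
The binding rows give the dual system: 3·y_solder + 4·y_pick-and-place = 46.5 and 1·y_solder + 1·y_pick-and-place = 12.5.
Solving: y_solder = 3.5, y_pick-and-place = 9.
Shadow price of solder = 3.5.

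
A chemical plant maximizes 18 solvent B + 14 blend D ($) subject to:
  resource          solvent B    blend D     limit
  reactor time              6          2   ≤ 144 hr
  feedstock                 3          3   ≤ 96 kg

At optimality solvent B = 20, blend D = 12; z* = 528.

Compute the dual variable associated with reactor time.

Both reactor time and feedstock are binding at x*.
From A_Bᵀ y = c: 6·y_reactor time + 3·y_feedstock = 18; 2·y_reactor time + 3·y_feedstock = 14.
→ y_reactor time = 1 and y_feedstock = 4.
Shadow price of reactor time = 1.

1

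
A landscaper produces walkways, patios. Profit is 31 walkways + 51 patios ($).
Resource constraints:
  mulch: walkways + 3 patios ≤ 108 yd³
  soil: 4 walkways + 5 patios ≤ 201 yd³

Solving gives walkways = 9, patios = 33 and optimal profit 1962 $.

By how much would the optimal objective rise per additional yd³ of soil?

At the optimum: mulch uses 108 of 108 (binding); soil uses 201 of 201 (binding).
Dual feasibility on the basic columns requires 1·y_mulch + 4·y_soil = 31, 3·y_mulch + 5·y_soil = 51.
This yields shadow prices y_mulch = 7, y_soil = 6.
Shadow price of soil = 6.

6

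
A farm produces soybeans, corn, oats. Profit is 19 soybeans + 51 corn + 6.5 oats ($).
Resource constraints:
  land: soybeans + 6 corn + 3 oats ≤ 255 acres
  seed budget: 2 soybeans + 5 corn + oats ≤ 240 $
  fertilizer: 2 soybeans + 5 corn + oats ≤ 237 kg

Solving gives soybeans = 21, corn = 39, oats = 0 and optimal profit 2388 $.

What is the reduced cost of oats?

-5.5

At the optimum: land uses 255 of 255 (binding); seed budget uses 237 of 240 (slack = 3); fertilizer uses 237 of 237 (binding).
By complementary slackness, y = 0 for the non-binding constraint.
Dual feasibility on the basic columns requires 1·y_land + 2·y_fertilizer = 19, 6·y_land + 5·y_fertilizer = 51.
→ y_land = 1 and y_fertilizer = 9.
Reduced cost of oats: c₃ − yᵀa₃ = 6.5 − (1·3 + 9·1) = 6.5 − 12 = -5.5.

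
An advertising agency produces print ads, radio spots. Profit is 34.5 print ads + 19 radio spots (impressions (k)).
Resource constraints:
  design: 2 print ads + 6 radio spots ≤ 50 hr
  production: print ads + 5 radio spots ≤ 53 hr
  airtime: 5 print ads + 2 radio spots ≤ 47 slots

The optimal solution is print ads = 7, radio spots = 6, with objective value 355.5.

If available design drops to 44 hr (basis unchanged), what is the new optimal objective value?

349.5

Check each constraint at x*: design 50/50 (tight); production 37/53 (slack 16); airtime 47/47 (tight).
By complementary slackness, y = 0 for the non-binding constraint.
Dual feasibility on the basic columns requires 2·y_design + 5·y_airtime = 34.5, 6·y_design + 2·y_airtime = 19.
Solving: y_design = 1, y_airtime = 6.5.
Δz = y_design·Δb = 1 × (-6) = -6, so new z* = 355.5 − 6 = 349.5.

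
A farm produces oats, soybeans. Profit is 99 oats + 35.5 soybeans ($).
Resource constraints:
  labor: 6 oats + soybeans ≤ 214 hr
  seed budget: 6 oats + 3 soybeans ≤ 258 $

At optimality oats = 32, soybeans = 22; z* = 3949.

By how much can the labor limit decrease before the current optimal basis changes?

Binding constraints: labor, seed budget. The basis is B = [[6,1],[6,3]] with det 12.
Per unit decrease in labor, x* moves by d = (-0.25, 0.5).
The basis stays optimal until oats reaches 0; allowable decrease = 128 hr.

128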